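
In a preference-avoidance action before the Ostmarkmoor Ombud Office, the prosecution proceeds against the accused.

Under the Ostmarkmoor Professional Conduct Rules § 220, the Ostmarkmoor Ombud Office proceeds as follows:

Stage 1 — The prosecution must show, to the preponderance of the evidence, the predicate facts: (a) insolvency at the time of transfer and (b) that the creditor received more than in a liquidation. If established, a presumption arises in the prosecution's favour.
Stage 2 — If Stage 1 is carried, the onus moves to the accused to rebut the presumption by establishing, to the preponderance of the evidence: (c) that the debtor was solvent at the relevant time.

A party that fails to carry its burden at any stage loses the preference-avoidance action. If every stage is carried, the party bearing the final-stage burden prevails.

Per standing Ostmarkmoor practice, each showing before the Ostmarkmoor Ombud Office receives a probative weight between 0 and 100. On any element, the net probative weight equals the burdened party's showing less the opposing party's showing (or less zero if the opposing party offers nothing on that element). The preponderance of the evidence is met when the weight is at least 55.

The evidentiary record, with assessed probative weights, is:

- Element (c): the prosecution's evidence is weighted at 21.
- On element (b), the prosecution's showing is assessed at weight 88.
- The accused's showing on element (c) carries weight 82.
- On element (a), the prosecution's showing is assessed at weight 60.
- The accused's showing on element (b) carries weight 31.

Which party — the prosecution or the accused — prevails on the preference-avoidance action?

Stage 1 (prosecution, the preponderance of the evidence, weight is at least 55): (a) 60 ≥ 55 — meets; (b) net 88−31=57 ≥ 55 — meets.
  Stage 1 carried; the burden shifts to the accused.
Stage 2 (accused, the preponderance of the evidence, weight is at least 55): (c) net 82−21=61 ≥ 55 — meets.
  The accused carries the last stage.
All stages carried — the accused prevails.

accused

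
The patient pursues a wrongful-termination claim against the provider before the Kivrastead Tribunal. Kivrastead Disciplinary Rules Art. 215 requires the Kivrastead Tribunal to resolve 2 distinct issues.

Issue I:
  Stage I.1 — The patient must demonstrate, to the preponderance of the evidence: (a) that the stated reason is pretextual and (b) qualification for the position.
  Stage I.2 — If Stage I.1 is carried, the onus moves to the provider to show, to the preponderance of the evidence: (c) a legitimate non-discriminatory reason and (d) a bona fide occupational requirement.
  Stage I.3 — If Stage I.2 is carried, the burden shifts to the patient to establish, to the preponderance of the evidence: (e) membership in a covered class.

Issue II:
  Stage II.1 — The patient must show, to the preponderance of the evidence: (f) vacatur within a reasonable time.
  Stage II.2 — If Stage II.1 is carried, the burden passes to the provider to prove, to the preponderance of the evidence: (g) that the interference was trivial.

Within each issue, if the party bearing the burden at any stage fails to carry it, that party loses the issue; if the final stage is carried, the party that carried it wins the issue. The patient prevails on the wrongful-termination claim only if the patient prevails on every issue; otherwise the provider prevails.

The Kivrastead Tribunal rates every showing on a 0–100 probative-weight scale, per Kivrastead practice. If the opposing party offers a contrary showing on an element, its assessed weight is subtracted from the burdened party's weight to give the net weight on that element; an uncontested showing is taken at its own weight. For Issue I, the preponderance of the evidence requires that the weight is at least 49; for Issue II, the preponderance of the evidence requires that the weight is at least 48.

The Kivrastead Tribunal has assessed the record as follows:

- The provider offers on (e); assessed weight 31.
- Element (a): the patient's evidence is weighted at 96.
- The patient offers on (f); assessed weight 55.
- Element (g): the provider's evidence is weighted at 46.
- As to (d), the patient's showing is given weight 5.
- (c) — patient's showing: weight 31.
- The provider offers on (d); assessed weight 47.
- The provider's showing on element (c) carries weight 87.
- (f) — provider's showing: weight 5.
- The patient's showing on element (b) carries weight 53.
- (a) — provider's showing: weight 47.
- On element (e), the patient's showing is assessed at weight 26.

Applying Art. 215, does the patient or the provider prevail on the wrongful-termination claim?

— Issue I —
At Stage I.1 the patient must meet the preponderance of the evidence (weight is at least 49): on (a) the weight is 96 less the opposing 47 gives net 49, ≥ 49, so (a) meets the standard; on (b) the weight is 53, ≥ 49, so (b) meets the standard.
  Stage I.1 is satisfied; the onus moves to the provider.
At Stage I.2 the provider must meet the preponderance of the evidence (weight is at least 49): on (c) the weight is 87 less the opposing 31 gives net 56, ≥ 49, so (c) meets the standard; on (d) the weight is 47 less the opposing 5 gives net 42, < 49, so (d) does not meet the standard.
  Not every element is met, so the provider fails to carry Stage I.2.
So the patient prevails on this issue.
— Issue II —
Stage II.1 (patient, the preponderance of the evidence, weight is at least 48): (f) net 55−5=50 ≥ 48 — meets.
  Stage II.1 is satisfied; the onus moves to the provider.
Stage II.2 (provider, the preponderance of the evidence, weight is at least 48): (g) 46 < 48 — fails.
  Stage II.2 not carried; the provider fails its burden.
So the patient prevails on this issue.
Per-issue: Issue I → patient; Issue II → patient. The patient must prevail on every issue; overall, the patient prevails.

patient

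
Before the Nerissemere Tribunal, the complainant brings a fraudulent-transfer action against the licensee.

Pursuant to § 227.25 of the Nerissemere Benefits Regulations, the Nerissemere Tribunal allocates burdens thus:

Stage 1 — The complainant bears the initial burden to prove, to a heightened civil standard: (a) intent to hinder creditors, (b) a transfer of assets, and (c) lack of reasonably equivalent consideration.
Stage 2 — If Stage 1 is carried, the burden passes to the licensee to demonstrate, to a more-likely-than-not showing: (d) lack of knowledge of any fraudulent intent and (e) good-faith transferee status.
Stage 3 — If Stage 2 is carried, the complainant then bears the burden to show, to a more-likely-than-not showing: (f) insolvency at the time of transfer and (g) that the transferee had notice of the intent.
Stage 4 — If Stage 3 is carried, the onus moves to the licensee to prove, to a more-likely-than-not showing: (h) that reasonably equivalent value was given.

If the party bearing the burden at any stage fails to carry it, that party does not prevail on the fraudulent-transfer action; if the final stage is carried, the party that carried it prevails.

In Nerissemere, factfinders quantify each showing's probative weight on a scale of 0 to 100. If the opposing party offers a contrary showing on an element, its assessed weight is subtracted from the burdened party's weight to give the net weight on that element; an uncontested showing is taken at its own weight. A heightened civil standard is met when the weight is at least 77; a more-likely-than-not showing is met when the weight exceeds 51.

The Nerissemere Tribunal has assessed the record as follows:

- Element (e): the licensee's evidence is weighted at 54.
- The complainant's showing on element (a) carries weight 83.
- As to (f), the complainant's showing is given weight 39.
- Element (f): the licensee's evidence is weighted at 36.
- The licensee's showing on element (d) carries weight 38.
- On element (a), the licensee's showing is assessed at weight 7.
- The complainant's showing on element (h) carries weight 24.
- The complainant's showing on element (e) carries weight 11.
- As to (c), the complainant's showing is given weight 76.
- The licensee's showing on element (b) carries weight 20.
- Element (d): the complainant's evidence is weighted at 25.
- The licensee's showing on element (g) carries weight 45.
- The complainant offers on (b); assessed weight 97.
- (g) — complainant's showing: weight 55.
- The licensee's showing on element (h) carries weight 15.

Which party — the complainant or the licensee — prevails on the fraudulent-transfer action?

Stage 1 (complainant, a heightened civil standard, weight is at least 77): (a) net 83−7=76 < 77 — fails; (b) net 97−20=77 ≥ 77 — meets; (c) 76 < 77 — fails.
  The complainant does not carry Stage 1.
So the licensee prevails.

licensee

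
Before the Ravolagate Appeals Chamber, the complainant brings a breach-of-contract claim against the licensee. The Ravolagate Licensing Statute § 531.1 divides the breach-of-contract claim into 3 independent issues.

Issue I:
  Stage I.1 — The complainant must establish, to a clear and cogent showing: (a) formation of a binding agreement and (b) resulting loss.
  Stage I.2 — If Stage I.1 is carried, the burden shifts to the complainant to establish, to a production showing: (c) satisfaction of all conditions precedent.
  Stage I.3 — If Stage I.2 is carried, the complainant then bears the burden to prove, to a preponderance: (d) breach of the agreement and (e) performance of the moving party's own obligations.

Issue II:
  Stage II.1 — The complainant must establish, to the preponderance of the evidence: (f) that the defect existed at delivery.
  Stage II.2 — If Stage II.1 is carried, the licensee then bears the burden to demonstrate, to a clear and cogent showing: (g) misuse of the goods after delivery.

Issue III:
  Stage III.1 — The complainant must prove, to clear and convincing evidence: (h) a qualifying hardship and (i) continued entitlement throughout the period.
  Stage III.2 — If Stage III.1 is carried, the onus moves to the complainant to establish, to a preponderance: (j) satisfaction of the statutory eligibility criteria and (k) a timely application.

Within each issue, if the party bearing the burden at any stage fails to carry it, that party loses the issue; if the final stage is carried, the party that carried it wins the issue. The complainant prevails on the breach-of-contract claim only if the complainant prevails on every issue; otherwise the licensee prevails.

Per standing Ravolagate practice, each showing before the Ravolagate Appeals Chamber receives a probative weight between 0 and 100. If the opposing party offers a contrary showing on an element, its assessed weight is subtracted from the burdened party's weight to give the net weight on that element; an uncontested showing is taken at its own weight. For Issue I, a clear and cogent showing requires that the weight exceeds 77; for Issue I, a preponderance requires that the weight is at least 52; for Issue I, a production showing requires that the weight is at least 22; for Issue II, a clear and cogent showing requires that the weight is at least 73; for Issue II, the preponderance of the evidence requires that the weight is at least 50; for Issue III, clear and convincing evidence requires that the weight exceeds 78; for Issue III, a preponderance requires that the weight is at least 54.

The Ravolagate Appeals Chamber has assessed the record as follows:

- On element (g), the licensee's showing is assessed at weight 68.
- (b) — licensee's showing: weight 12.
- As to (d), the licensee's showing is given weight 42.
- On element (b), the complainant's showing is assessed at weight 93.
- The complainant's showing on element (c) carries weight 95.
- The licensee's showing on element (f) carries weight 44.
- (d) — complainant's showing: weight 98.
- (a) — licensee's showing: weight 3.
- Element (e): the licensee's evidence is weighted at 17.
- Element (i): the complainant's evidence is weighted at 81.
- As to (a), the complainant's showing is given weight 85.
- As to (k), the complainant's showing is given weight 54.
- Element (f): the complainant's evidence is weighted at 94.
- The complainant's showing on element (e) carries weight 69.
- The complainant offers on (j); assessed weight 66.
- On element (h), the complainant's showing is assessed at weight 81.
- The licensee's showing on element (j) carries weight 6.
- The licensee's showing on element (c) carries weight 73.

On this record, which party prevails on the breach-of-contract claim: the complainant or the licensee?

complainant

— Issue I —
At Stage I.1 the complainant must meet a clear and cogent showing (weight exceeds 77): on (a) the weight is 85 less the opposing 3 gives net 82, > 77, so (a) meets the standard; on (b) the weight is 93 less the opposing 12 gives net 81, which does exceed 77, so (b) meets the standard.
  All elements met. The complainant retains the burden for Stage I.2.
At Stage I.2 the complainant must meet a production showing (weight is at least 22): on (c) the weight is 95 less the opposing 73 gives net 22, ≥ 22, so (c) meets the standard.
  Stage I.2 is satisfied; the complainant continues to bear the burden.
At Stage I.3 the complainant must meet a preponderance (weight is at least 52): on (d) the weight is 98 less the opposing 42 gives net 56, ≥ 52, so (d) meets the standard; on (e) the weight is 69 less the opposing 17 gives net 52, which does reach 52, so (e) meets the standard.
  All elements met at the final stage.
With every stage satisfied, the complainant prevails on this issue.
— Issue II —
Stage II.1 — burden on complainant; standard: the preponderance of the evidence (weight is at least 50).
    (f): 94 − 44 = 50 ≥ 50 [met]
  All elements met. The burden passes to the licensee.
Stage II.2 — burden on licensee; standard: a clear and cogent showing (weight is at least 73).
    (g): 68 < 73 [not met]
  The licensee does not carry Stage II.2.
The complainant prevails on this issue.
— Issue III —
Stage III.1 (complainant, clear and convincing evidence, weight exceeds 78): (h) 81 > 78 — meets; (i) 81 > 78 — meets.
  All elements met. The complainant retains the burden for Stage III.2.
Stage III.2 (complainant, a preponderance, weight is at least 54): (j) net 66−6=60 ≥ 54 — meets; (k) 54 ≥ 54 — meets.
  The complainant carries the last stage.
With every stage satisfied, the complainant prevails on this issue.
Per-issue: Issue I → complainant; Issue II → complainant; Issue III → complainant. The complainant must prevail on every issue; overall, the complainant prevails.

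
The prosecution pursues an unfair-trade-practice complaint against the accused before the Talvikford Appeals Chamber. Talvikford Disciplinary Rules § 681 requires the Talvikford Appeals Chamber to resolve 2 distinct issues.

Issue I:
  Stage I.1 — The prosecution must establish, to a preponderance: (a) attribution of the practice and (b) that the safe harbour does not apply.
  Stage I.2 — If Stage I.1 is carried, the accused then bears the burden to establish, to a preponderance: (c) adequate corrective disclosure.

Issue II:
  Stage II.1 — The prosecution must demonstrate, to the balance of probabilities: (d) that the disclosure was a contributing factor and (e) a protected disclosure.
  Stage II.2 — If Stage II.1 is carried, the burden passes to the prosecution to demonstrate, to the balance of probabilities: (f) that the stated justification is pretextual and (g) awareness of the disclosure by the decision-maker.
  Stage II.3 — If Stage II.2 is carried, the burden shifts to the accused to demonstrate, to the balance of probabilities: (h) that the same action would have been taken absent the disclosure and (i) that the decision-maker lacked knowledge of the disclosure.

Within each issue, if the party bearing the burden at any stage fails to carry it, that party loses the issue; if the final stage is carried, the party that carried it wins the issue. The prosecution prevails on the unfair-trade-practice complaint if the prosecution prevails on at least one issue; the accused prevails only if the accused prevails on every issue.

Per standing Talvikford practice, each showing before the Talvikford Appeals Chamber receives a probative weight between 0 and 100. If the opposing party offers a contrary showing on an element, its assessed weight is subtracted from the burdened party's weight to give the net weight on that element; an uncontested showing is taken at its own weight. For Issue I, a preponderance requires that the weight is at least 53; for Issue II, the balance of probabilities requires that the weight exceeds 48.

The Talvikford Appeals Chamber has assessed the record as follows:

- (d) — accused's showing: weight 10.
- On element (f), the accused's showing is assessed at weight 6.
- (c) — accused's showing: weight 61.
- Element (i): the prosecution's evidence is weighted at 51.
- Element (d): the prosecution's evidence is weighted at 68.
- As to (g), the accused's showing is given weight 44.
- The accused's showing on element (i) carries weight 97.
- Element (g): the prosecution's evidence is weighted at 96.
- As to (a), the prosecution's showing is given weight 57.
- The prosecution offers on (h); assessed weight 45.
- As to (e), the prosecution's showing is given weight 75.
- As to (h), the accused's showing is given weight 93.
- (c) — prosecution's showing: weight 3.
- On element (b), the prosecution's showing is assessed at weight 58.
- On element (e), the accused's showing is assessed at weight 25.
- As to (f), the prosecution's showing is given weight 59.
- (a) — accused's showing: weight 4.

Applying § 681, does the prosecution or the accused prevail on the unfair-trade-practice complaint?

prosecution

— Issue I —
Stage I.1 (prosecution, a preponderance, weight is at least 53): (a) net 57−4=53 ≥ 53 — meets; (b) 58 ≥ 53 — meets.
  The prosecution carries Stage I.1; the accused now bears the burden.
Stage I.2 (accused, a preponderance, weight is at least 53): (c) net 61−3=58 ≥ 53 — meets.
  All elements met at the final stage.
With every stage satisfied, the accused prevails on this issue.
— Issue II —
Stage II.1 (prosecution, the balance of probabilities, weight exceeds 48): (d) net 68−10=58 > 48 — meets; (e) net 75−25=50 > 48 — meets.
  Stage II.1 is satisfied; the prosecution continues to bear the burden.
Stage II.2 (prosecution, the balance of probabilities, weight exceeds 48): (f) net 59−6=53 > 48 — meets; (g) net 96−44=52 > 48 — meets.
  The prosecution carries Stage II.2; the accused now bears the burden.
Stage II.3 (accused, the balance of probabilities, weight exceeds 48): (h) net 93−45=48 ≤ 48 — fails; (i) net 97−51=46 ≤ 48 — fails.
  Not every element is met, so the accused fails to carry Stage II.3.
The prosecution prevails on this issue.
Per-issue: Issue I → accused; Issue II → prosecution. The prosecution must prevail on at least one issue; overall, the prosecution prevails.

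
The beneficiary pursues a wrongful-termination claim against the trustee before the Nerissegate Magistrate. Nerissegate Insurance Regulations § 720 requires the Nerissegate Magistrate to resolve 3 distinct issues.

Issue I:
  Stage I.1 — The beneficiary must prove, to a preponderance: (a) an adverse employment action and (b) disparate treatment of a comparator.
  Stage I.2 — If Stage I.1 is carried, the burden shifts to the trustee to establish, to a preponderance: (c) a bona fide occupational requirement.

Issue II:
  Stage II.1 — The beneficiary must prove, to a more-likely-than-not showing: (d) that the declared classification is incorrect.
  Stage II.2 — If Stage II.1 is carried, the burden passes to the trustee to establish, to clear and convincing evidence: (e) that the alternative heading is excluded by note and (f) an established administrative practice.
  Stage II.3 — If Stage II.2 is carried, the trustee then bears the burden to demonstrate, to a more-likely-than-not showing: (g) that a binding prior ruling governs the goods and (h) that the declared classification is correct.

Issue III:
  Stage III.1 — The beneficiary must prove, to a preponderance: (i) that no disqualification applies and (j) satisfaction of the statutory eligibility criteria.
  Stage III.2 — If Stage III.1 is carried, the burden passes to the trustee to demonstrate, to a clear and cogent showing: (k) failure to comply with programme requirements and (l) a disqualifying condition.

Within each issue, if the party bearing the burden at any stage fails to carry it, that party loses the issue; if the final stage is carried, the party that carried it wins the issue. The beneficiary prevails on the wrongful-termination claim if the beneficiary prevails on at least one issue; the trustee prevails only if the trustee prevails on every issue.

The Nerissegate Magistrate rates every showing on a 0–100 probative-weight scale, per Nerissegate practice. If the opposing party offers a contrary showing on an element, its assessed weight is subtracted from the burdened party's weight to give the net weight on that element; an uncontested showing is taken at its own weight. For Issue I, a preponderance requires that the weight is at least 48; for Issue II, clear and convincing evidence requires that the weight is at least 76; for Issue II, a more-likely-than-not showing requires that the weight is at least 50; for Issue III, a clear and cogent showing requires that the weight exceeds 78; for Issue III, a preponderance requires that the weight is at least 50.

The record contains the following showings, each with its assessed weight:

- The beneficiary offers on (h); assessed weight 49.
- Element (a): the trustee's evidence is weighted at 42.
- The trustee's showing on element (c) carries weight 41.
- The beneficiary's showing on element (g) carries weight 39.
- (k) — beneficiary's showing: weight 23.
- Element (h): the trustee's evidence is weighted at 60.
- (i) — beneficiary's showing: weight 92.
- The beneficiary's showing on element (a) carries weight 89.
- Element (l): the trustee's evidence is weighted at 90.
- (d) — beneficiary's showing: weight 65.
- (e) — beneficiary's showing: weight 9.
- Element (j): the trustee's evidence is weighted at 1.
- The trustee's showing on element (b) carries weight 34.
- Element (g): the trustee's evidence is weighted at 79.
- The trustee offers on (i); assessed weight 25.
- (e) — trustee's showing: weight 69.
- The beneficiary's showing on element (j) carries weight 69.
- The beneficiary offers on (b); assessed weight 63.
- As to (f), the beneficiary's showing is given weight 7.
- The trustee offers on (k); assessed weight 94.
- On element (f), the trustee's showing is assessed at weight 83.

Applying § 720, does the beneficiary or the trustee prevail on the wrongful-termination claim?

— Issue I —
Stage I.1 — burden on beneficiary; standard: a preponderance (weight is at least 48).
    (a): 89 − 42 = 47 < 48 [not met]
    (b): 63 − 34 = 29 < 48 [not met]
  The beneficiary does not carry Stage I.1.
The analysis ends at Stage I.1; the trustee prevails on this issue.
— Issue II —
Stage II.1 — burden on beneficiary; standard: a more-likely-than-not showing (weight is at least 50).
    (d): 65 ≥ 50 [met]
  The beneficiary carries Stage II.1; the trustee now bears the burden.
Stage II.2 — burden on trustee; standard: clear and convincing evidence (weight is at least 76).
    (e): 69 − 9 = 60 < 76 [not met]
    (f): 83 − 7 = 76 ≥ 76 [met]
  Not every element is met, so the trustee fails to carry Stage II.2.
The analysis ends at Stage II.2; the beneficiary prevails on this issue.
— Issue III —
Stage III.1 (beneficiary, a preponderance, weight is at least 50): (i) net 92−25=67 ≥ 50 — meets; (j) net 69−1=68 ≥ 50 — meets.
  Stage III.1 is satisfied; the onus moves to the trustee.
Stage III.2 (trustee, a clear and cogent showing, weight exceeds 78): (k) net 94−23=71 ≤ 78 — fails; (l) 90 > 78 — meets.
  The trustee does not carry Stage III.2.
So the beneficiary prevails on this issue.
Per-issue: Issue I → trustee; Issue II → beneficiary; Issue III → beneficiary. The beneficiary must prevail on at least one issue; overall, the beneficiary prevails.

beneficiary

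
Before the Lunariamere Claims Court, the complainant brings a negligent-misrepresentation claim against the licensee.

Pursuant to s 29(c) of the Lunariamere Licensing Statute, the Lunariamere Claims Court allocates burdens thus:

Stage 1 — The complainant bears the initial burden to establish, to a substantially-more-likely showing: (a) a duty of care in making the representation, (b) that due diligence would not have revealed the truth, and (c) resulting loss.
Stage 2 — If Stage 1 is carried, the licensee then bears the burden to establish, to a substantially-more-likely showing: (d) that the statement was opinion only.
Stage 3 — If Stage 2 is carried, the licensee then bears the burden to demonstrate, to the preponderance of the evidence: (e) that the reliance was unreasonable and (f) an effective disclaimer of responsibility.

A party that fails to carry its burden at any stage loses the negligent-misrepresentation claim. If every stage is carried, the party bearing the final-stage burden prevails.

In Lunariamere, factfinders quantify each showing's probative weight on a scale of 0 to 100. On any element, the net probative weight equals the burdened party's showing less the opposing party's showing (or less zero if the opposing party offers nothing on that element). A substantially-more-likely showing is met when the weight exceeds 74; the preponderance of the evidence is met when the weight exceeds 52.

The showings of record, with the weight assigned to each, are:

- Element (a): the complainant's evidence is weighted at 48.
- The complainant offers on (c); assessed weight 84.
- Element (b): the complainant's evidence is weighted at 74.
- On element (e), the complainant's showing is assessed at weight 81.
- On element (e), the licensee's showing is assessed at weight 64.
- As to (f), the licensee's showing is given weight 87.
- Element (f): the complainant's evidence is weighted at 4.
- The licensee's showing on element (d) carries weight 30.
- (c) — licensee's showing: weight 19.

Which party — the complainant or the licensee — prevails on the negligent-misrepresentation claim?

licensee

Stage 1 — burden on complainant; standard: a substantially-more-likely showing (weight exceeds 74).
    (a): 48 ≤ 74 [not met]
    (b): 74 ≤ 74 [not met]
    (c): 84 − 19 = 65 ≤ 74 [not met]
  The complainant does not carry Stage 1.
The analysis ends at Stage 1; the licensee prevails.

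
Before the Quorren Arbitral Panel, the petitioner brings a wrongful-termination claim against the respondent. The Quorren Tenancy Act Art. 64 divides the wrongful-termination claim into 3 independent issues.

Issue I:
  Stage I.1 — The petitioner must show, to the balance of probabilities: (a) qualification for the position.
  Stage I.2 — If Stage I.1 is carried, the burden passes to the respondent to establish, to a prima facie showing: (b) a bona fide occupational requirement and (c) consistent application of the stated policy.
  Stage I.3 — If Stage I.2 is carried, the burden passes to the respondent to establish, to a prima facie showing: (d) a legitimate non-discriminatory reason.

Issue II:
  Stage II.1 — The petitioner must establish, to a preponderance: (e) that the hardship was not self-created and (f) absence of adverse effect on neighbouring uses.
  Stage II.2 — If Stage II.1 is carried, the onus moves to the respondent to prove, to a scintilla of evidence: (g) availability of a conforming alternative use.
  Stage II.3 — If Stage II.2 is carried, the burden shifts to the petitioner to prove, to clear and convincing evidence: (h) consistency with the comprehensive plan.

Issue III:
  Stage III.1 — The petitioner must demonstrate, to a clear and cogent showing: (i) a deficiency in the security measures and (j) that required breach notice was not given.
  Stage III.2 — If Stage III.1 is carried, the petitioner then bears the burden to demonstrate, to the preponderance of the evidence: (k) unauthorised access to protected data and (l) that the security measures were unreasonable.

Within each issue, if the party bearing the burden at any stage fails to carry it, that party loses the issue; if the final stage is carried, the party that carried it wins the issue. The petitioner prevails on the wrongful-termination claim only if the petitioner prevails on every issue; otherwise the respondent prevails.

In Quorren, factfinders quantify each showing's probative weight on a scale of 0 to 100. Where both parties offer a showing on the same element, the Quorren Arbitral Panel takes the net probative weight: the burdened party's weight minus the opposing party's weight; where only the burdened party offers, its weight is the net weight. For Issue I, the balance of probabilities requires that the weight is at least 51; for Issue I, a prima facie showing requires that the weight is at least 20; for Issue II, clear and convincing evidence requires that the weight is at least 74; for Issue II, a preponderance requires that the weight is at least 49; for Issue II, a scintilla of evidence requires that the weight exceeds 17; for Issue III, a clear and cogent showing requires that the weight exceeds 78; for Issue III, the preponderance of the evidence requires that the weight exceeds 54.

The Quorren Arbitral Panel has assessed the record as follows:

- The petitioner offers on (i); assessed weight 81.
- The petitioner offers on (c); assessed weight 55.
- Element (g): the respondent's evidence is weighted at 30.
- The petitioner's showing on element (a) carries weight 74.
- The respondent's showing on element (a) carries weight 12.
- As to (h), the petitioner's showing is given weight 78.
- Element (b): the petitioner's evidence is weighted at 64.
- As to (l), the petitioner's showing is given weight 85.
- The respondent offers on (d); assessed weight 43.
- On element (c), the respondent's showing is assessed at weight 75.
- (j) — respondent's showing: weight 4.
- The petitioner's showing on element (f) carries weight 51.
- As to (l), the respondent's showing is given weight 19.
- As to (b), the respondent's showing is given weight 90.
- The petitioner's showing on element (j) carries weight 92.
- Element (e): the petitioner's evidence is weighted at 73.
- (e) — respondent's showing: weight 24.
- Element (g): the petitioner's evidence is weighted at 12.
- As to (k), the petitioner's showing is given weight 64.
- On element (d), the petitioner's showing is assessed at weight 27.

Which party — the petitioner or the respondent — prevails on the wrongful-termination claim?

— Issue I —
Stage I.1 — burden on petitioner; standard: the balance of probabilities (weight is at least 51).
    (a): 74 − 12 = 62 ≥ 51 [met]
  Stage I.1 is satisfied; the onus moves to the respondent.
Stage I.2 — burden on respondent; standard: a prima facie showing (weight is at least 20).
    (b): 90 − 64 = 26 ≥ 20 [met]
    (c): 75 − 55 = 20 ≥ 20 [met]
  All elements met. The respondent retains the burden for Stage I.3.
Stage I.3 — burden on respondent; standard: a prima facie showing (weight is at least 20).
    (d): 43 − 27 = 16 < 20 [not met]
  Stage I.3 not carried; the respondent fails its burden.
The petitioner prevails on this issue.
— Issue II —
Stage II.1 — burden on petitioner; standard: a preponderance (weight is at least 49).
    (e): 73 − 24 = 49 ≥ 49 [met]
    (f): 51 ≥ 49 [met]
  Stage II.1 carried; the burden shifts to the respondent.
Stage II.2 — burden on respondent; standard: a scintilla of evidence (weight exceeds 17).
    (g): 30 − 12 = 18 > 17 [met]
  Stage II.2 is satisfied; the onus moves to the petitioner.
Stage II.3 — burden on petitioner; standard: clear and convincing evidence (weight is at least 74).
    (h): 78 ≥ 74 [met]
  Stage II.3 carried; the final stage is satisfied.
With every stage satisfied, the petitioner prevails on this issue.
— Issue III —
Stage III.1 (petitioner, a clear and cogent showing, weight exceeds 78): (i) 81 > 78 — meets; (j) net 92−4=88 > 78 — meets.
  Stage III.1 is satisfied; the petitioner continues to bear the burden.
Stage III.2 (petitioner, the preponderance of the evidence, weight exceeds 54): (k) 64 > 54 — meets; (l) net 85−19=66 > 54 — meets.
  The petitioner carries the last stage.
All stages carried — the petitioner prevails on this issue.
Per-issue: Issue I → petitioner; Issue II → petitioner; Issue III → petitioner. The petitioner must prevail on every issue; overall, the petitioner prevails.

petitioner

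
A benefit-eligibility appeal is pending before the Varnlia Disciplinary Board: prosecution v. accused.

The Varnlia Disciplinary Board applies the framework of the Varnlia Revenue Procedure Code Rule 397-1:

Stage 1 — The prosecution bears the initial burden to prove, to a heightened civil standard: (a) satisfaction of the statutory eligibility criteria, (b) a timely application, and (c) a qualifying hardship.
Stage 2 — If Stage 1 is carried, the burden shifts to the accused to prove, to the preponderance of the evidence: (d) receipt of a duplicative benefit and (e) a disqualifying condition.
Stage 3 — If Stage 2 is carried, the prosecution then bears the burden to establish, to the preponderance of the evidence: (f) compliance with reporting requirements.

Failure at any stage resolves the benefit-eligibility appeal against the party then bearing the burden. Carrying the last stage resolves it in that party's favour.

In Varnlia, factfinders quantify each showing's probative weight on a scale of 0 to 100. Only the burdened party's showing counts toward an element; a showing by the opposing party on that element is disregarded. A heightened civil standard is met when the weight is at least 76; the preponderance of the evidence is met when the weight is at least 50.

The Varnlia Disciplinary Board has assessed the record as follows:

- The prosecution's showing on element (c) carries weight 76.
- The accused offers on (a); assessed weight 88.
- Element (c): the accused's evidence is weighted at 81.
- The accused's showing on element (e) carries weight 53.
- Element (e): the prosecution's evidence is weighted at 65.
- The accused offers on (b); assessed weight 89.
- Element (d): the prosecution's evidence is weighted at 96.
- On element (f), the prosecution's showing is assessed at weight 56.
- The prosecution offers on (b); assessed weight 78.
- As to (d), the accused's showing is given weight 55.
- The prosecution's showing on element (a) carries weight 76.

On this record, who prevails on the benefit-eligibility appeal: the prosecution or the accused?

prosecution

Stage 1 (prosecution, a heightened civil standard, weight is at least 76): (a) 76 (accused's 88 disregarded) ≥ 76 — meets; (b) 78 (accused's 89 disregarded) ≥ 76 — meets; (c) 76 (accused's 81 disregarded) ≥ 76 — meets.
  All elements met. The burden passes to the accused.
Stage 2 (accused, the preponderance of the evidence, weight is at least 50): (d) 55 (prosecution's 96 disregarded) ≥ 50 — meets; (e) 53 (prosecution's 65 disregarded) ≥ 50 — meets.
  The accused carries Stage 2; the prosecution now bears the burden.
Stage 3 (prosecution, the preponderance of the evidence, weight is at least 50): (f) 56 ≥ 50 — meets.
  The prosecution carries the last stage.
With every stage satisfied, the prosecution prevails.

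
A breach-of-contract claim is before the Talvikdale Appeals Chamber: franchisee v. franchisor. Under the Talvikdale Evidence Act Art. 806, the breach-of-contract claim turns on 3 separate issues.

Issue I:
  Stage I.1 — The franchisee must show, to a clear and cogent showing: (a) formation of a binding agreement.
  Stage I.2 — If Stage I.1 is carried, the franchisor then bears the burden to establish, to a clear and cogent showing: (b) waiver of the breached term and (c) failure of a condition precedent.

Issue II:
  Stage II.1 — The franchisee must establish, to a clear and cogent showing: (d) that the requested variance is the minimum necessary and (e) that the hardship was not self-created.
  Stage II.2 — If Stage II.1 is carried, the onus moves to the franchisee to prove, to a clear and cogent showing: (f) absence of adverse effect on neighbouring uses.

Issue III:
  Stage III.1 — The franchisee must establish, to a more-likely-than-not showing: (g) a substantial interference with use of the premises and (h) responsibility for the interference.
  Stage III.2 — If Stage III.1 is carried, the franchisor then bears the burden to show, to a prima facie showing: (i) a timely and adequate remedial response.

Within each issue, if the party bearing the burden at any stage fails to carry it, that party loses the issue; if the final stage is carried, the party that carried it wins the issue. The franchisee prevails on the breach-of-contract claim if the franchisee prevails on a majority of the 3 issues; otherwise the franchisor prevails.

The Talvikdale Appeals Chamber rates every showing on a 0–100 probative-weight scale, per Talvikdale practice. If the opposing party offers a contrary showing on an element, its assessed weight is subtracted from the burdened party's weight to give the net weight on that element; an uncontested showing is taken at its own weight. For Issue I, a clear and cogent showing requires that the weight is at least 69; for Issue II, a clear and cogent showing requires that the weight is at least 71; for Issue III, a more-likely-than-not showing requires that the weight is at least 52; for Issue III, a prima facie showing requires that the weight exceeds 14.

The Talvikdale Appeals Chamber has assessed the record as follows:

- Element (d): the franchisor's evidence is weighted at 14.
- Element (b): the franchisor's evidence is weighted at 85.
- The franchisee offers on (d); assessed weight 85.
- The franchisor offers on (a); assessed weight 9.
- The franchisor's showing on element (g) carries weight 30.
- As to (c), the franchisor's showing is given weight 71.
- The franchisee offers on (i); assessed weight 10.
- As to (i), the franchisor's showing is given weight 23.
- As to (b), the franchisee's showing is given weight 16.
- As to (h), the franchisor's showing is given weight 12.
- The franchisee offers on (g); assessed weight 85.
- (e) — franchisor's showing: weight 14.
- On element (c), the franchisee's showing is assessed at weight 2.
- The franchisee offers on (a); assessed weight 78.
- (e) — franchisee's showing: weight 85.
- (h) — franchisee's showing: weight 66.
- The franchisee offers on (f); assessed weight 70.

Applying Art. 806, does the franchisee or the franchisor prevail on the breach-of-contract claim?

— Issue I —
Stage I.1 (franchisee, a clear and cogent showing, weight is at least 69): (a) net 78−9=69 ≥ 69 — meets.
  The franchisee carries Stage I.1; the franchisor now bears the burden.
Stage I.2 (franchisor, a clear and cogent showing, weight is at least 69): (b) net 85−16=69 ≥ 69 — meets; (c) net 71−2=69 ≥ 69 — meets.
  All elements met at the final stage.
Every stage carried; the franchisor prevails on this issue.
— Issue II —
Stage II.1 — burden on franchisee; standard: a clear and cogent showing (weight is at least 71).
    (d): 85 − 14 = 71 ≥ 71 [met]
    (e): 85 − 14 = 71 ≥ 71 [met]
  Stage II.1 carried; the burden remains with the franchisee.
Stage II.2 — burden on franchisee; standard: a clear and cogent showing (weight is at least 71).
    (f): 70 < 71 [not met]
  The franchisee does not carry Stage II.2.
The franchisor prevails on this issue.
— Issue III —
At Stage III.1 the franchisee must meet a more-likely-than-not showing (weight is at least 52): on (g) the weight is 85 less the opposing 30 gives net 55, ≥ 52, so (g) meets the standard; on (h) the weight is 66 less the opposing 12 gives net 54, ≥ 52, so (h) meets the standard.
  Stage III.1 is satisfied; the onus moves to the franchisor.
At Stage III.2 the franchisor must meet a prima facie showing (weight exceeds 14): on (i) the weight is 23 less the opposing 10 gives net 13, ≤ 14, so (i) does not meet the standard.
  Not every element is met, so the franchisor fails to carry Stage III.2.
The franchisee prevails on this issue.
Per-issue: Issue I → franchisor; Issue II → franchisor; Issue III → franchisee. The franchisee must prevail on a majority of issues; overall, the franchisor prevails.

franchisor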